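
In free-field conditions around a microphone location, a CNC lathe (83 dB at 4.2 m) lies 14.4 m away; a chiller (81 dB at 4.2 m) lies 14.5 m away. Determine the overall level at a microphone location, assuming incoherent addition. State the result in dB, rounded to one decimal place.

74.4 dB

Propagate each source to the receiver with L = L_ref − 20·log₁₀(r/r_ref), then add intensities.
CNC lathe: 83 − 20·log₁₀(14.4/4.2) = 83 − 10.70 = 72.30 dB.
chiller: 81 − 20·log₁₀(14.5/4.2) = 81 − 10.76 = 70.24 dB.
Σ 10^(L/10) = 2.754e+07 → L_total = 10·log₁₀(2.754e+07) = 74.40 dB.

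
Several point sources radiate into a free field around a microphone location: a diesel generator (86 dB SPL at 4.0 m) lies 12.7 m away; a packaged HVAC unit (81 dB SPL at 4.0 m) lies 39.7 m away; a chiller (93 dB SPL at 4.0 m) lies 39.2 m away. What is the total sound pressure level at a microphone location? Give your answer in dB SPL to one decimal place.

Propagate each source to the receiver with L = L_ref − 20·log₁₀(r/r_ref), then add intensities.
diesel generator: 86 − 20·log₁₀(12.7/4.0) = 86 − 10.03 = 75.97 dB SPL.
packaged HVAC unit: 81 − 20·log₁₀(39.7/4.0) = 81 − 19.93 = 61.07 dB SPL.
chiller: 93 − 20·log₁₀(39.2/4.0) = 93 − 19.82 = 73.18 dB SPL.
Σ 10^(L/10) = 6.155e+07 → L_total = 10·log₁₀(6.155e+07) = 77.89 dB SPL.

77.9 dB SPL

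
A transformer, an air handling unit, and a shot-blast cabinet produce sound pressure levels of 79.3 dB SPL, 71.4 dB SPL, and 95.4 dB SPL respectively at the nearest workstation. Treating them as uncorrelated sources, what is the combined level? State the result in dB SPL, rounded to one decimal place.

For uncorrelated sources the intensities add, so convert each level to linear form, sum, and take 10·log₁₀ of the total.
Σ 10^(L/10) = 10^(79.3/10) + 10^(71.4/10) + 10^(95.4/10) = 3.566e+09.
L_total = 10·log₁₀(3.566e+09) = 95.52 dB SPL.

95.5 dB SPL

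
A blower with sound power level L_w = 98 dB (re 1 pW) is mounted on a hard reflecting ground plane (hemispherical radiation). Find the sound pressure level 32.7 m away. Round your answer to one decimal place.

L_p = L_w − 10·log₁₀(2π·r²) with r = 32.7 m.
2π·r² = 6719 m², 10·log₁₀ of that is 38.273 dB.
L_p = 98 − 38.273 = 59.73 dB.

59.7 dB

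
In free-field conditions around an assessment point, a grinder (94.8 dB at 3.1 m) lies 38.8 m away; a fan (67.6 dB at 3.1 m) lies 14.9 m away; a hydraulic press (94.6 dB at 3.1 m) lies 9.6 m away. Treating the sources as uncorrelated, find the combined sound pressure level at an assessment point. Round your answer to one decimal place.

Propagate each source to the receiver with L = L_ref − 20·log₁₀(r/r_ref), then add intensities.
grinder: 94.8 − 20·log₁₀(38.8/3.1) = 94.8 − 21.95 = 72.85 dB.
fan: 67.6 − 20·log₁₀(14.9/3.1) = 67.6 − 13.64 = 53.96 dB.
hydraulic press: 94.6 − 20·log₁₀(9.6/3.1) = 94.6 − 9.82 = 84.78 dB.
Σ 10^(L/10) = 3.203e+08 → L_total = 10·log₁₀(3.203e+08) = 85.06 dB.

85.1 dB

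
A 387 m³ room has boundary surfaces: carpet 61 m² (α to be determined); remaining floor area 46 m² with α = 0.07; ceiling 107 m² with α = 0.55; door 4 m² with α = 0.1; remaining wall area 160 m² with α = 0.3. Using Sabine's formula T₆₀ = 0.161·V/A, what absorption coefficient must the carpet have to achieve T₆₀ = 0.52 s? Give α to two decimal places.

Required total absorption A = 0.161·387/0.52 = 119.82 m².
Absorption from the other surfaces = 46·0.07 + 107·0.55 + 4·0.1 + 160·0.3 = 110.47 m², so the carpet must supply 9.35 m² over 61 m².
α = 9.35/61 = 0.153.

0.15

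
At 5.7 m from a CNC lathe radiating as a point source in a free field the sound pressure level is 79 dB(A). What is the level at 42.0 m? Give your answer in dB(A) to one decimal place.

61.7 dB(A)

Spherical spreading from a point source gives a 20·log₁₀(r₂/r₁) drop.
L₂ = 79 − 20·log₁₀(42.0/5.7) = 79 − 17.347 = 61.65 dB(A).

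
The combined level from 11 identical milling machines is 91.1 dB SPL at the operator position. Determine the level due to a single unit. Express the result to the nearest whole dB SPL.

Dividing the total intensity by 11 lowers the level by 10·log₁₀ 11 = 10.414 dB: L₁ = 91.1 − 10.414.

81 dB SPL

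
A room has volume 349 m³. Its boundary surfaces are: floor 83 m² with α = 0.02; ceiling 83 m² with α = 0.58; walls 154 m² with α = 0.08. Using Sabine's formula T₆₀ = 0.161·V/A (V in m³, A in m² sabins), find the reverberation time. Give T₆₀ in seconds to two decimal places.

Total absorption A = 83·0.02 + 83·0.58 + 154·0.08 = 62.12 m² sabins.
T₆₀ = 0.161·V/A = 0.161·349/62.12 = 0.905 s.

0.90 s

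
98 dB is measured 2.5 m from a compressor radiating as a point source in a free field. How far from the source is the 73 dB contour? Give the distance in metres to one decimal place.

44.5 m

For a point source L₁ − L₂ = 20·log₁₀(r₂/r₁), so r₂ = r₁·10^((L₁−L₂)/20).
r₂ = 2.5·10^((98−73)/20) = 2.5·10^(25.0/20) = 44.46 m.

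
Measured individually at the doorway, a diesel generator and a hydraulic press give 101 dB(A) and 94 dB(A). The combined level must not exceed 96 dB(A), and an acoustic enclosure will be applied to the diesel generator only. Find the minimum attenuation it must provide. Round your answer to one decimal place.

9.3 dB

The untreated sources together contribute 10^(94/10) = 2.512e+09, i.e. 94.00 dB(A).
To meet 96 dB(A) overall, the treated diesel generator may contribute at most 10^(96/10) − 2.512e+09 = 1.469e+09, i.e. 91.67 dB(A).
So the diesel generator must be reduced from 101 to 91.67 dB(A): IL = 9.33 dB.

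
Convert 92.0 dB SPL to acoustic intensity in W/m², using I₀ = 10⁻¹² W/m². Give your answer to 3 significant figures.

0.00158 W/m²

I = I₀·10^(L/10) = 10⁻¹² × 10^(92.0/10) = 10^(-2.800).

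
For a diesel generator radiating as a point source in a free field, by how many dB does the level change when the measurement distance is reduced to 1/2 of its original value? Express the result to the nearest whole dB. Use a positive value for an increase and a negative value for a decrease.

+6 dB

With spherical spreading the level changes by −20·log₁₀(r₂/r₁).
ΔL = −20·log₁₀(0.5) = +6.02 dB.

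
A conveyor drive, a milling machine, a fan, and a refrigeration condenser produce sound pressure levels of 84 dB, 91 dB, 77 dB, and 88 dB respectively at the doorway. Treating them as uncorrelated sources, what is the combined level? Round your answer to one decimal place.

Incoherent sources combine by intensity addition: L_total = 10·log₁₀(Σ 10^(L_i/10)).
Σ 10^(L/10) = 10^(84/10) + 10^(91/10) + 10^(77/10) + 10^(88/10) = 2.191e+09.
L_total = 10·log₁₀(2.191e+09) = 93.41 dB.

93.4 dB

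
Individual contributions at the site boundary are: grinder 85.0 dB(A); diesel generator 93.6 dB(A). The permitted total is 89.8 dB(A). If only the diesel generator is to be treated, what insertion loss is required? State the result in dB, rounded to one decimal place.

Fixed contribution from the other source: Σ 10^(L/10) = 10^(85.0/10) = 3.162e+08 (85.00 dB(A)).
The limit corresponds to 10^(89.8/10) = 9.550e+08; subtracting the fixed part leaves 6.388e+08 for the diesel generator, i.e. 88.05 dB(A).
So the diesel generator must be reduced from 93.6 to 88.05 dB(A): IL = 5.55 dB.

5.5 dB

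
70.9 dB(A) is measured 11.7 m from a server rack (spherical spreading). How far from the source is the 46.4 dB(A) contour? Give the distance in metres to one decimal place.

The 24.5 dB drop corresponds to a distance ratio of 10^(24.5/20) for a point source.
r₂ = 11.7·10^((70.9−46.4)/20) = 11.7·10^(24.5/20) = 196.42 m.

196.4 m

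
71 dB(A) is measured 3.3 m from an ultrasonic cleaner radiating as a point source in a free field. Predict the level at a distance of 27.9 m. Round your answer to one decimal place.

For a point source, L₂ = L₁ − 20·log₁₀(r₂/r₁).
L₂ = 71 − 20·log₁₀(27.9/3.3) = 71 − 18.542 = 52.46 dB(A).

52.5 dB(A)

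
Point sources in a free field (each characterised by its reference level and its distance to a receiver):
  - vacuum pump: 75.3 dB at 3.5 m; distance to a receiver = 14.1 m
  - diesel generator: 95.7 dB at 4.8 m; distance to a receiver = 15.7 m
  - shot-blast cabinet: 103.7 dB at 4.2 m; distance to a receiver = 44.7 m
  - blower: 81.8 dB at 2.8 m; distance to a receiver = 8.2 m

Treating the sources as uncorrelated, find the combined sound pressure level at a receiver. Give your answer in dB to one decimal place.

87.6 dB

Propagate each source to the receiver with L = L_ref − 20·log₁₀(r/r_ref), then add intensities.
vacuum pump: 75.3 − 20·log₁₀(14.1/3.5) = 75.3 − 12.10 = 63.20 dB.
diesel generator: 95.7 − 20·log₁₀(15.7/4.8) = 95.7 − 10.29 = 85.41 dB.
shot-blast cabinet: 103.7 − 20·log₁₀(44.7/4.2) = 103.7 − 20.54 = 83.16 dB.
blower: 81.8 − 20·log₁₀(8.2/2.8) = 81.8 − 9.33 = 72.47 dB.
Σ 10^(L/10) = 5.740e+08 → L_total = 10·log₁₀(5.740e+08) = 87.59 dB.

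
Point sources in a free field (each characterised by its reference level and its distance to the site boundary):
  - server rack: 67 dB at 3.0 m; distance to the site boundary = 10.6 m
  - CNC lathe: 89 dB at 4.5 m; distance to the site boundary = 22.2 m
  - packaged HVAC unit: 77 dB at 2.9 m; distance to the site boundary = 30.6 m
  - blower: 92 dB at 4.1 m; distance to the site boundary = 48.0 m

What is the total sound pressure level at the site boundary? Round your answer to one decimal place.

First find each source's level at the receiver (point-source: −20·log₁₀(r/r_ref)), then combine on an intensity basis.
server rack: 67 − 20·log₁₀(10.6/3.0) = 67 − 10.96 = 56.04 dB.
CNC lathe: 89 − 20·log₁₀(22.2/4.5) = 89 − 13.86 = 75.14 dB.
packaged HVAC unit: 77 − 20·log₁₀(30.6/2.9) = 77 − 20.47 = 56.53 dB.
blower: 92 − 20·log₁₀(48.0/4.1) = 92 − 21.37 = 70.63 dB.
Σ 10^(L/10) = 4.505e+07 → L_total = 10·log₁₀(4.505e+07) = 76.54 dB.

76.5 dB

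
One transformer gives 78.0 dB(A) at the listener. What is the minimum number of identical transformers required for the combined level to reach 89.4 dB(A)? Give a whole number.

14

Need L₁ + 10·log₁₀ N ≥ 89.4, i.e. log₁₀ N ≥ 1.14.
N ≥ 10^(11.4/10) = 13.804, so N = 14.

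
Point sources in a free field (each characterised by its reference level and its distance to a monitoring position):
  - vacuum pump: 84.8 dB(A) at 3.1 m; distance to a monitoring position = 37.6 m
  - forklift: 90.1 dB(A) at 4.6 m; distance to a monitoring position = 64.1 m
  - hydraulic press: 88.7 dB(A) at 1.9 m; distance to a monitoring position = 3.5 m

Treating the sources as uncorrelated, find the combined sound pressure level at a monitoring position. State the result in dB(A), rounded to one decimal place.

Apply inverse-square spreading to bring every level to the receiver, then sum 10^(L/10).
vacuum pump: 84.8 − 20·log₁₀(37.6/3.1) = 84.8 − 21.68 = 63.12 dB(A).
forklift: 90.1 − 20·log₁₀(64.1/4.6) = 90.1 − 22.88 = 67.22 dB(A).
hydraulic press: 88.7 − 20·log₁₀(3.5/1.9) = 88.7 − 5.31 = 83.39 dB(A).
Σ 10^(L/10) = 2.258e+08 → L_total = 10·log₁₀(2.258e+08) = 83.54 dB(A).

83.5 dB(A)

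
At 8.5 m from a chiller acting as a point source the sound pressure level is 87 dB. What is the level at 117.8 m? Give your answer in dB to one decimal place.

Point-source attenuation: ΔL = 20·log₁₀(r₂/r₁) = 20·log₁₀(117.8/8.5) = 22.835 dB.
L₂ = 87 − 20·log₁₀(117.8/8.5) = 87 − 22.835 = 64.17 dB.

64.2 dB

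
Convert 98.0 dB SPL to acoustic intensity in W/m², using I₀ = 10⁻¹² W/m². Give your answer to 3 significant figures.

I/I₀ = 10^(98.0/10) = 6.31e+09, so I = 6.31e+09 × 10⁻¹² W/m².

0.00631 W/m²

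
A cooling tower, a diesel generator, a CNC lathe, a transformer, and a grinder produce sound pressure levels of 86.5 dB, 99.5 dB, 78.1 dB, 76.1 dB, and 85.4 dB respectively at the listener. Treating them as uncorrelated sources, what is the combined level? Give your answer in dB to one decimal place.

For uncorrelated sources the intensities add, so convert each level to linear form, sum, and take 10·log₁₀ of the total.
Σ 10^(L/10) = 10^(86.5/10) + 10^(99.5/10) + 10^(78.1/10) + 10^(76.1/10) + 10^(85.4/10) = 9.811e+09.
L_total = 10·log₁₀(9.811e+09) = 99.92 dB.

99.9 dB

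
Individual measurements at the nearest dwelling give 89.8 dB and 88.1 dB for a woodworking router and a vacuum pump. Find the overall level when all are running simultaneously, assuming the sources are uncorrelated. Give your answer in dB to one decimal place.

92.0 dB

For uncorrelated sources the intensities add, so convert each level to linear form, sum, and take 10·log₁₀ of the total.
Σ 10^(L/10) = 10^(89.8/10) + 10^(88.1/10) = 1.601e+09.
L_total = 10·log₁₀(1.601e+09) = 92.04 dB.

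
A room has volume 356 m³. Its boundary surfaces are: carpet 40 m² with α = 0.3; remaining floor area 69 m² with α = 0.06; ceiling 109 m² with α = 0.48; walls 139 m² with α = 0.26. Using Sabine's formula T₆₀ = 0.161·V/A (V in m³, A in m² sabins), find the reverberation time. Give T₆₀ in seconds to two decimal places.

0.55 s

A = Σ Sᵢαᵢ = 40·0.3 + 69·0.06 + 109·0.48 + 139·0.26 = 104.60 m².
T₆₀ = 0.161 × 356 / 104.60 = 0.548 s.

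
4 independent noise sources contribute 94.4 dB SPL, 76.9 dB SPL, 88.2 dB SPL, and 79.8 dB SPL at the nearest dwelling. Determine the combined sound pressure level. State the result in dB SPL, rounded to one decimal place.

95.5 dB SPL

For uncorrelated sources the intensities add, so convert each level to linear form, sum, and take 10·log₁₀ of the total.
Σ 10^(L/10) = 10^(94.4/10) + 10^(76.9/10) + 10^(88.2/10) + 10^(79.8/10) = 3.559e+09.
L_total = 10·log₁₀(3.559e+09) = 95.51 dB SPL.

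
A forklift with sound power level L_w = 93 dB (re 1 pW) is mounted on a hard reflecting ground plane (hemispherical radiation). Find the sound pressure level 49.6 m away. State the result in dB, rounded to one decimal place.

51.1 dB

L_p = L_w − 10·log₁₀(2π·r²) with r = 49.6 m.
2π·r² = 1.546e+04 m², 10·log₁₀ of that is 41.891 dB.
L_p = 93 − 41.891 = 51.11 dB.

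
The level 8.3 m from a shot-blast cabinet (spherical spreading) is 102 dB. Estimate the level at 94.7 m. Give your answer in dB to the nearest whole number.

Spherical spreading from a point source gives a 20·log₁₀(r₂/r₁) drop.
L₂ = 102 − 20·log₁₀(94.7/8.3) = 102 − 21.145 = 80.85 dB.

81 dB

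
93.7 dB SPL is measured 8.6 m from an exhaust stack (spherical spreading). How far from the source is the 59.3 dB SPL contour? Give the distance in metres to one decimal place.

The 34.4 dB drop corresponds to a distance ratio of 10^(34.4/20) for a point source.
r₂ = 8.6·10^((93.7−59.3)/20) = 8.6·10^(34.4/20) = 451.33 m.

451.3 m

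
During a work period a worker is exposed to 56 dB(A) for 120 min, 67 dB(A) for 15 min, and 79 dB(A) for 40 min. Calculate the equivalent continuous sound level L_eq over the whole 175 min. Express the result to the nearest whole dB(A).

The energy average is taken in the linear domain: L_eq = 10·log₁₀[(Σ tᵢ·10^(Lᵢ/10))/T], T = 175 min.
Σ tᵢ·10^(Lᵢ/10) = 120·10^(56/10) + 15·10^(67/10) + 40·10^(79/10) = 3.300e+09.
L_eq = 10·log₁₀(3.300e+09/175) = 72.76 dB(A).

73 dB(A)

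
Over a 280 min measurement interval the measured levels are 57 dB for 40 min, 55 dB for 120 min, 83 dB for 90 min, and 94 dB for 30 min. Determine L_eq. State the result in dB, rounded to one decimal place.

The energy average is taken in the linear domain: L_eq = 10·log₁₀[(Σ tᵢ·10^(Lᵢ/10))/T], T = 280 min.
Σ tᵢ·10^(Lᵢ/10) = 40·10^(57/10) + 120·10^(55/10) + 90·10^(83/10) + 30·10^(94/10) = 9.337e+10.
L_eq = 10·log₁₀(9.337e+10/280) = 85.23 dB.

85.2 dB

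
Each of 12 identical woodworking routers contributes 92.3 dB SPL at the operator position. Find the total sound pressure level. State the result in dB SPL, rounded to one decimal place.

103.1 dB SPL

N identical incoherent sources raise the level by 10·log₁₀ N.
L_total = 92.3 + 10·log₁₀(12) = 92.3 + 10.792 = 103.09 dB SPL.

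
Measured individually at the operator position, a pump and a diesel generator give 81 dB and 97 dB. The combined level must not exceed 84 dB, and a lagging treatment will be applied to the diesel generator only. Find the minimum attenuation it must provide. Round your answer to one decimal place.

16.0 dB

Everything except the diesel generator sums to 10^(81/10) = 1.259e+08 in linear terms, 81.00 dB.
To meet 84 dB overall, the treated diesel generator may contribute at most 10^(84/10) − 1.259e+08 = 1.253e+08, i.e. 80.98 dB.
Required insertion loss = 97 − 80.98 = 16.02 dB.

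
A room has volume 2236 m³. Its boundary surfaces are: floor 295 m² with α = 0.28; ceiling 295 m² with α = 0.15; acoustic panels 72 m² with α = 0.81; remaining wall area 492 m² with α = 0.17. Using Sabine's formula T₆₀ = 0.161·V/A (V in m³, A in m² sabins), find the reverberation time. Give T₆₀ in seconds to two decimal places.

Total absorption A = 295·0.28 + 295·0.15 + 72·0.81 + 492·0.17 = 268.81 m² sabins.
T₆₀ = 0.161 × 2236 / 268.81 = 1.339 s.

1.34 s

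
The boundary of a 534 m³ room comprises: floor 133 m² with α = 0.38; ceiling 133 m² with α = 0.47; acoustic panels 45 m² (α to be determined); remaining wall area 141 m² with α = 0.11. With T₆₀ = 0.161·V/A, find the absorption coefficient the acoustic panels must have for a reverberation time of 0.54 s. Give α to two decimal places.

A = 0.161·V/T₆₀ = 0.161·534/0.54 = 159.21 m² sabins.
Absorption from the other surfaces = 133·0.38 + 133·0.47 + 141·0.11 = 128.56 m², so the acoustic panels must supply 30.65 m² over 45 m².
α = 30.65/45 = 0.681.

0.68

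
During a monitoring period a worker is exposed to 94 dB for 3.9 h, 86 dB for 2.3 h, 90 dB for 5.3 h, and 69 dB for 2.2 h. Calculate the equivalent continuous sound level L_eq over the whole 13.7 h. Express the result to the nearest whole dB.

91 dB

The energy average is taken in the linear domain: L_eq = 10·log₁₀[(Σ tᵢ·10^(Lᵢ/10))/T], T = 13.7 h.
Σ tᵢ·10^(Lᵢ/10) = 3.9·10^(94/10) + 2.3·10^(86/10) + 5.3·10^(90/10) + 2.2·10^(69/10) = 1.603e+10.
L_eq = 10·log₁₀(1.603e+10/13.7) = 90.68 dB.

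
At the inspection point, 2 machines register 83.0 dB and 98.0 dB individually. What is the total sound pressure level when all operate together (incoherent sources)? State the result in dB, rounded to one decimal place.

98.1 dB

Incoherent sources combine by intensity addition: L_total = 10·log₁₀(Σ 10^(L_i/10)).
Σ 10^(L/10) = 10^(83.0/10) + 10^(98.0/10) = 6.509e+09.
L_total = 10·log₁₀(6.509e+09) = 98.14 dB.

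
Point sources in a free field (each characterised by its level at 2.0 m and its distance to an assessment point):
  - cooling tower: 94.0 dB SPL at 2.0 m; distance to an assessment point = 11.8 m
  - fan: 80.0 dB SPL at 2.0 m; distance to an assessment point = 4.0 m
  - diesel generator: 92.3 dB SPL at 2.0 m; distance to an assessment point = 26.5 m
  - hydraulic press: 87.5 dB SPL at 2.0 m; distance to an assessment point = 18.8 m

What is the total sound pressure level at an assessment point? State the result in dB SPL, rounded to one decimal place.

Propagate each source to the receiver with L = L_ref − 20·log₁₀(r/r_ref), then add intensities.
cooling tower: 94.0 − 20·log₁₀(11.8/2.0) = 94.0 − 15.42 = 78.58 dB SPL.
fan: 80.0 − 20·log₁₀(4.0/2.0) = 80.0 − 6.02 = 73.98 dB SPL.
diesel generator: 92.3 − 20·log₁₀(26.5/2.0) = 92.3 − 22.44 = 69.86 dB SPL.
hydraulic press: 87.5 − 20·log₁₀(18.8/2.0) = 87.5 − 19.46 = 68.04 dB SPL.
Σ 10^(L/10) = 1.132e+08 → L_total = 10·log₁₀(1.132e+08) = 80.54 dB SPL.

80.5 dB SPL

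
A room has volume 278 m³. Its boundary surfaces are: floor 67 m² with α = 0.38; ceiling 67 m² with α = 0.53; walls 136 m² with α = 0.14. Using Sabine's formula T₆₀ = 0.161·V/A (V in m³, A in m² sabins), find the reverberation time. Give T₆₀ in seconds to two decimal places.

Total absorption A = 67·0.38 + 67·0.53 + 136·0.14 = 80.01 m² sabins.
T₆₀ = 0.161 × 278 / 80.01 = 0.559 s.

0.56 s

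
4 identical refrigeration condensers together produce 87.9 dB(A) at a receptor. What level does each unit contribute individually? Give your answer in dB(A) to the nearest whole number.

For N identical incoherent sources L_total = L₁ + 10·log₁₀ N, so L₁ = 87.9 − 10·log₁₀(4) = 87.9 − 6.021.

82 dB(A)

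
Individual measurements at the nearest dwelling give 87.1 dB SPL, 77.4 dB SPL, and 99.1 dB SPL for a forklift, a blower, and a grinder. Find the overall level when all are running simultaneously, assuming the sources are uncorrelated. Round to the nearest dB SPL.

For uncorrelated sources the intensities add, so convert each level to linear form, sum, and take 10·log₁₀ of the total.
Σ 10^(L/10) = 10^(87.1/10) + 10^(77.4/10) + 10^(99.1/10) = 8.696e+09.
L_total = 10·log₁₀(8.696e+09) = 99.39 dB SPL.

99 dB SPL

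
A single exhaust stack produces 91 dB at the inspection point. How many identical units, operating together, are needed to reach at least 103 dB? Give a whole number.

Need L₁ + 10·log₁₀ N ≥ 103, i.e. log₁₀ N ≥ 1.20.
N ≥ 10^(12.0/10) = 15.849, so N = 16.

16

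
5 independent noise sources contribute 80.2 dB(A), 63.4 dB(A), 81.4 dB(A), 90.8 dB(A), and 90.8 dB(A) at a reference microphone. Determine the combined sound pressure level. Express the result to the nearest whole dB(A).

Incoherent sources combine by intensity addition: L_total = 10·log₁₀(Σ 10^(L_i/10)).
Σ 10^(L/10) = 10^(80.2/10) + 10^(63.4/10) + 10^(81.4/10) + 10^(90.8/10) + 10^(90.8/10) = 2.649e+09.
L_total = 10·log₁₀(2.649e+09) = 94.23 dB(A).

94 dB(A)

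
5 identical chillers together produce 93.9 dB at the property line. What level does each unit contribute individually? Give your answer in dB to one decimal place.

For N identical incoherent sources L_total = L₁ + 10·log₁₀ N, so L₁ = 93.9 − 10·log₁₀(5) = 93.9 − 6.990.

86.9 dB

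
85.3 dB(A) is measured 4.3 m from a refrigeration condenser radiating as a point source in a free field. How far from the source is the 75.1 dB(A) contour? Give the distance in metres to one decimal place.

13.9 m

Point-source spreading drops the level by 20·log₁₀(r₂/r₁); inverting, r₂/r₁ = 10^(ΔL/20).
r₂ = 4.3·10^((85.3−75.1)/20) = 4.3·10^(10.2/20) = 13.91 m.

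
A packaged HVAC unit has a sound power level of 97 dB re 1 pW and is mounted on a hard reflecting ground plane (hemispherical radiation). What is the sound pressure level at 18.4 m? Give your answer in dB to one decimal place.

The power spreads over a hemisphere of area 2π·r², so L_p = L_w − 10·log₁₀(2π·r²).
2π·r² = 2127 m², 10·log₁₀ of that is 33.278 dB.
L_p = 97 − 33.278 = 63.72 dB.

63.7 dB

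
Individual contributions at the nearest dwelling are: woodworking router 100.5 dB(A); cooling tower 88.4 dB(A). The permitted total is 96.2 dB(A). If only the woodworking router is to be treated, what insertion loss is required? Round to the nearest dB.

5 dB

Fixed contribution from the other source: Σ 10^(L/10) = 10^(88.4/10) = 6.918e+08 (88.40 dB(A)).
To meet 96.2 dB(A) overall, the treated woodworking router may contribute at most 10^(96.2/10) − 6.918e+08 = 3.477e+09, i.e. 95.41 dB(A).
So the woodworking router must be reduced from 100.5 to 95.41 dB(A): IL = 5.09 dB.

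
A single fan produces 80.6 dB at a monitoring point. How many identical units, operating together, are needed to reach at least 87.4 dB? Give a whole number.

5

Need L₁ + 10·log₁₀ N ≥ 87.4, i.e. log₁₀ N ≥ 0.68.
N ≥ 10^(6.8/10) = 4.786, so N = 5.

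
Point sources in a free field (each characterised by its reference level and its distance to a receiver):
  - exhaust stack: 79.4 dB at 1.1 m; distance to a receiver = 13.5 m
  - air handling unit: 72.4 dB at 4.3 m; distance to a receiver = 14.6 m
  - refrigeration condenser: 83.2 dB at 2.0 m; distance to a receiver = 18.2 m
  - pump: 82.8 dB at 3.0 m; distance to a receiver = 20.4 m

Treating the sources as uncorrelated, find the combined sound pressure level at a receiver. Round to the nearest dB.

69 dB

First find each source's level at the receiver (point-source: −20·log₁₀(r/r_ref)), then combine on an intensity basis.
exhaust stack: 79.4 − 20·log₁₀(13.5/1.1) = 79.4 − 21.78 = 57.62 dB.
air handling unit: 72.4 − 20·log₁₀(14.6/4.3) = 72.4 − 10.62 = 61.78 dB.
refrigeration condenser: 83.2 − 20·log₁₀(18.2/2.0) = 83.2 − 19.18 = 64.02 dB.
pump: 82.8 − 20·log₁₀(20.4/3.0) = 82.8 − 16.65 = 66.15 dB.
Σ 10^(L/10) = 8.729e+06 → L_total = 10·log₁₀(8.729e+06) = 69.41 dB.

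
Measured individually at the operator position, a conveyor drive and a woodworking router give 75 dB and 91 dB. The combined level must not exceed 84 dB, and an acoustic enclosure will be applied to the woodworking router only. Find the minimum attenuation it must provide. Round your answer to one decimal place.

The untreated sources together contribute 10^(75/10) = 3.162e+07, i.e. 75.00 dB.
The limit corresponds to 10^(84/10) = 2.512e+08; subtracting the fixed part leaves 2.196e+08 for the woodworking router, i.e. 83.42 dB.
Required insertion loss = 91 − 83.42 = 7.58 dB.

7.6 dB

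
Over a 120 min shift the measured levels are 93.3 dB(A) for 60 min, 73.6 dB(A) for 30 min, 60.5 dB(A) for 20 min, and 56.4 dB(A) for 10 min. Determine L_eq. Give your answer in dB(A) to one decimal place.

The energy average is taken in the linear domain: L_eq = 10·log₁₀[(Σ tᵢ·10^(Lᵢ/10))/T], T = 120 min.
Σ tᵢ·10^(Lᵢ/10) = 60·10^(93.3/10) + 30·10^(73.6/10) + 20·10^(60.5/10) + 10·10^(56.4/10) = 1.290e+11.
L_eq = 10·log₁₀(1.290e+11/120) = 90.31 dB(A).

90.3 dB(A)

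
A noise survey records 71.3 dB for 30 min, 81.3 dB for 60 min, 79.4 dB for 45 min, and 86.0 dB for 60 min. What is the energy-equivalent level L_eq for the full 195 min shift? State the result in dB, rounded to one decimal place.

82.7 dB

The energy average is taken in the linear domain: L_eq = 10·log₁₀[(Σ tᵢ·10^(Lᵢ/10))/T], T = 195 min.
Σ tᵢ·10^(Lᵢ/10) = 30·10^(71.3/10) + 60·10^(81.3/10) + 45·10^(79.4/10) + 60·10^(86.0/10) = 3.630e+10.
L_eq = 10·log₁₀(3.630e+10/195) = 82.70 dB.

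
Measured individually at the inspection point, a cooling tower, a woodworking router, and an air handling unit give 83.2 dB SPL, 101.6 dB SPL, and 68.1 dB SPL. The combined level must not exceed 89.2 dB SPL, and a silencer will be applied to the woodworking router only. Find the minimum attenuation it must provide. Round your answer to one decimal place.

The untreated sources together contribute 10^(83.2/10) + 10^(68.1/10) = 2.154e+08, i.e. 83.33 dB SPL.
The limit corresponds to 10^(89.2/10) = 8.318e+08; subtracting the fixed part leaves 6.164e+08 for the woodworking router, i.e. 87.90 dB SPL.
Required insertion loss = 101.6 − 87.90 = 13.70 dB.

13.7 dB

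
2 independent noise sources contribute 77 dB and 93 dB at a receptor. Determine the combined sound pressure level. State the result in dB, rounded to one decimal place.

93.1 dB

Incoherent sources combine by intensity addition: L_total = 10·log₁₀(Σ 10^(L_i/10)).
Σ 10^(L/10) = 10^(77/10) + 10^(93/10) = 2.045e+09.
L_total = 10·log₁₀(2.045e+09) = 93.11 dB.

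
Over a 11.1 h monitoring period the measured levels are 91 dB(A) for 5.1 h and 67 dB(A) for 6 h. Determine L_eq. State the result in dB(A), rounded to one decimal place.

L_eq = 10·log₁₀[(1/T)·Σ tᵢ·10^(Lᵢ/10)] with T = 11.1 h.
Σ tᵢ·10^(Lᵢ/10) = 5.1·10^(91/10) + 6·10^(67/10) = 6.451e+09.
L_eq = 10·log₁₀(6.451e+09/11.1) = 87.64 dB(A).

87.6 dB(A)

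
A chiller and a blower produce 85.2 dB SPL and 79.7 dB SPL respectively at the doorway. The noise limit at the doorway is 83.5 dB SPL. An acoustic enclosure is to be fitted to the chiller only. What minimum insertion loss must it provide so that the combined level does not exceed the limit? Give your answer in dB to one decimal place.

Fixed contribution from the other source: Σ 10^(L/10) = 10^(79.7/10) = 9.333e+07 (79.70 dB SPL).
The limit corresponds to 10^(83.5/10) = 2.239e+08; subtracting the fixed part leaves 1.305e+08 for the chiller, i.e. 81.16 dB SPL.
Required insertion loss = 85.2 − 81.16 = 4.04 dB.

4.0 dB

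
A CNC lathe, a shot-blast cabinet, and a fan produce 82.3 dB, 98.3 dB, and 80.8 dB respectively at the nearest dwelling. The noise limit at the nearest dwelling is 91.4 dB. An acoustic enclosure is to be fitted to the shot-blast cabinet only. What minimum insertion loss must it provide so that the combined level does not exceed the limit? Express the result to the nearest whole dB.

Fixed contribution from the other sources: Σ 10^(L/10) = 10^(82.3/10) + 10^(80.8/10) = 2.901e+08 (84.62 dB).
The limit corresponds to 10^(91.4/10) = 1.380e+09; subtracting the fixed part leaves 1.090e+09 for the shot-blast cabinet, i.e. 90.38 dB.
Required insertion loss = 98.3 − 90.38 = 7.92 dB.

8 dB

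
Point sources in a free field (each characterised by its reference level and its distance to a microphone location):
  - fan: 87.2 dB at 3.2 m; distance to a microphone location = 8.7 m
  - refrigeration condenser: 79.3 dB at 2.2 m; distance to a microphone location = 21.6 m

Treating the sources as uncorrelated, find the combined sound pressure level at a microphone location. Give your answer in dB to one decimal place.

78.6 dB

First find each source's level at the receiver (point-source: −20·log₁₀(r/r_ref)), then combine on an intensity basis.
fan: 87.2 − 20·log₁₀(8.7/3.2) = 87.2 − 8.69 = 78.51 dB.
refrigeration condenser: 79.3 − 20·log₁₀(21.6/2.2) = 79.3 − 19.84 = 59.46 dB.
Σ 10^(L/10) = 7.188e+07 → L_total = 10·log₁₀(7.188e+07) = 78.57 dB.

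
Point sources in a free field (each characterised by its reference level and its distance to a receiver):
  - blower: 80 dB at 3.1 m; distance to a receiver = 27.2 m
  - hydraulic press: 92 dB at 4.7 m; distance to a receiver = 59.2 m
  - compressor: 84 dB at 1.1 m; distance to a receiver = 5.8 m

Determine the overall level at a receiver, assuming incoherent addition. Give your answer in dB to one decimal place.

First find each source's level at the receiver (point-source: −20·log₁₀(r/r_ref)), then combine on an intensity basis.
blower: 80 − 20·log₁₀(27.2/3.1) = 80 − 18.86 = 61.14 dB.
hydraulic press: 92 − 20·log₁₀(59.2/4.7) = 92 − 22.00 = 70.00 dB.
compressor: 84 − 20·log₁₀(5.8/1.1) = 84 − 14.44 = 69.56 dB.
Σ 10^(L/10) = 2.032e+07 → L_total = 10·log₁₀(2.032e+07) = 73.08 dB.

73.1 dB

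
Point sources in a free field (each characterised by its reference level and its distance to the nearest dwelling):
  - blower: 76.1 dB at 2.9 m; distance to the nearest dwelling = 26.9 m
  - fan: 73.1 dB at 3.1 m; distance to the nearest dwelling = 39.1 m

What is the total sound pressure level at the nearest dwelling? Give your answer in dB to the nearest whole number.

58 dB

First find each source's level at the receiver (point-source: −20·log₁₀(r/r_ref)), then combine on an intensity basis.
blower: 76.1 − 20·log₁₀(26.9/2.9) = 76.1 − 19.35 = 56.75 dB.
fan: 73.1 − 20·log₁₀(39.1/3.1) = 73.1 − 22.02 = 51.08 dB.
Σ 10^(L/10) = 6.018e+05 → L_total = 10·log₁₀(6.018e+05) = 57.79 dB.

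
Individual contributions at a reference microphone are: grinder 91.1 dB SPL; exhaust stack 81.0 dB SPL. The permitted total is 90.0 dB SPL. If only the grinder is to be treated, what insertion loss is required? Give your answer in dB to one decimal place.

Fixed contribution from the other source: Σ 10^(L/10) = 10^(81.0/10) = 1.259e+08 (81.00 dB SPL).
To meet 90.0 dB SPL overall, the treated grinder may contribute at most 10^(90.0/10) − 1.259e+08 = 8.741e+08, i.e. 89.42 dB SPL.
Required insertion loss = 91.1 − 89.42 = 1.68 dB.

1.7 dB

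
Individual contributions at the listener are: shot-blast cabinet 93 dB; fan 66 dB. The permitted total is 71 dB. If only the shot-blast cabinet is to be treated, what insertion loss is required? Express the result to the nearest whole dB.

24 dB

The untreated sources together contribute 10^(66/10) = 3.981e+06, i.e. 66.00 dB.
To meet 71 dB overall, the treated shot-blast cabinet may contribute at most 10^(71/10) − 3.981e+06 = 8.608e+06, i.e. 69.35 dB.
Required insertion loss = 93 − 69.35 = 23.65 dB.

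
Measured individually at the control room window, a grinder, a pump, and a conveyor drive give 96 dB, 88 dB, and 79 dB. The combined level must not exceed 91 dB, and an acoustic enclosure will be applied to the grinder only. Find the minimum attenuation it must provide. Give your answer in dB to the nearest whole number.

9 dB

Fixed contribution from the other sources: Σ 10^(L/10) = 10^(88/10) + 10^(79/10) = 7.104e+08 (88.51 dB).
The limit corresponds to 10^(91/10) = 1.259e+09; subtracting the fixed part leaves 5.485e+08 for the grinder, i.e. 87.39 dB.
Required insertion loss = 96 − 87.39 = 8.61 dB.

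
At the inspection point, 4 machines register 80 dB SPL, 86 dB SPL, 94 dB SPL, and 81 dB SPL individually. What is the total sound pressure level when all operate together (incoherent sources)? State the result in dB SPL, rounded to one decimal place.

Incoherent sources combine by intensity addition: L_total = 10·log₁₀(Σ 10^(L_i/10)).
Σ 10^(L/10) = 10^(80/10) + 10^(86/10) + 10^(94/10) + 10^(81/10) = 3.136e+09.
L_total = 10·log₁₀(3.136e+09) = 94.96 dB SPL.

95.0 dB SPL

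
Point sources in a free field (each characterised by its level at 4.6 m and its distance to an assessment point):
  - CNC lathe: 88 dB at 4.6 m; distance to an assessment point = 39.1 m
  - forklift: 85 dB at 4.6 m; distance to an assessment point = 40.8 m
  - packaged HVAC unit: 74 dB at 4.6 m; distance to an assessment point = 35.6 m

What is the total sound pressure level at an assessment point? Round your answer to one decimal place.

71.2 dB

Apply inverse-square spreading to bring every level to the receiver, then sum 10^(L/10).
CNC lathe: 88 − 20·log₁₀(39.1/4.6) = 88 − 18.59 = 69.41 dB.
forklift: 85 − 20·log₁₀(40.8/4.6) = 85 − 18.96 = 66.04 dB.
packaged HVAC unit: 74 − 20·log₁₀(35.6/4.6) = 74 − 17.77 = 56.23 dB.
Σ 10^(L/10) = 1.317e+07 → L_total = 10·log₁₀(1.317e+07) = 71.20 dB.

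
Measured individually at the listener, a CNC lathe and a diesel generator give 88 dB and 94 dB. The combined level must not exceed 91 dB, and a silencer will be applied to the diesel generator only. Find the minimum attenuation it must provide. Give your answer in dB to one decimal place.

Fixed contribution from the other source: Σ 10^(L/10) = 10^(88/10) = 6.310e+08 (88.00 dB).
To meet 91 dB overall, the treated diesel generator may contribute at most 10^(91/10) − 6.310e+08 = 6.280e+08, i.e. 87.98 dB.
So the diesel generator must be reduced from 94 to 87.98 dB: IL = 6.02 dB.

6.0 dB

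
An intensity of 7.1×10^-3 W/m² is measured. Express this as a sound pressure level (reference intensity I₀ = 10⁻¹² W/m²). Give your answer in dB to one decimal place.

Dividing by I₀ shifts the exponent by 12: I/I₀ = 7.1×10^9.
L = 10·(0.8513 + 9) = 98.51 dB.

98.5 dB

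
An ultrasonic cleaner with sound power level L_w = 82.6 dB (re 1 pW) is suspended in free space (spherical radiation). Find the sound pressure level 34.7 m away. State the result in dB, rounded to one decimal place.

The power spreads over a sphere of area 4π·r², so L_p = L_w − 10·log₁₀(4π·r²).
4π·r² = 1.513e+04 m², 10·log₁₀ of that is 41.799 dB.
L_p = 82.6 − 41.799 = 40.80 dB.

40.8 dB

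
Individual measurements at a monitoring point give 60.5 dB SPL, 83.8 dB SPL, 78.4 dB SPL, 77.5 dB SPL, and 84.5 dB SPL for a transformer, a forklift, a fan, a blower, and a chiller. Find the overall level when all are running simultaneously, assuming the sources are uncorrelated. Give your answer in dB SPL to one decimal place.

For uncorrelated sources the intensities add, so convert each level to linear form, sum, and take 10·log₁₀ of the total.
Σ 10^(L/10) = 10^(60.5/10) + 10^(83.8/10) + 10^(78.4/10) + 10^(77.5/10) + 10^(84.5/10) = 6.483e+08.
L_total = 10·log₁₀(6.483e+08) = 88.12 dB SPL.

88.1 dB SPL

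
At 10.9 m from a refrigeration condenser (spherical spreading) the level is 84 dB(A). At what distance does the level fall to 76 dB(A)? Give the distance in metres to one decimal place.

27.4 m

The 8.0 dB drop corresponds to a distance ratio of 10^(8.0/20) for a point source.
r₂ = 10.9·10^((84−76)/20) = 10.9·10^(8.0/20) = 27.38 m.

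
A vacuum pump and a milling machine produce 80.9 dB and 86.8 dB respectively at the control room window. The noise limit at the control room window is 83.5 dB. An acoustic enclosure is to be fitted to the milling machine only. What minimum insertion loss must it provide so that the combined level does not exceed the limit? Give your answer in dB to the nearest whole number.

7 dB

The untreated sources together contribute 10^(80.9/10) = 1.230e+08, i.e. 80.90 dB.
To meet 83.5 dB overall, the treated milling machine may contribute at most 10^(83.5/10) − 1.230e+08 = 1.008e+08, i.e. 80.04 dB.
So the milling machine must be reduced from 86.8 to 80.04 dB: IL = 6.76 dB.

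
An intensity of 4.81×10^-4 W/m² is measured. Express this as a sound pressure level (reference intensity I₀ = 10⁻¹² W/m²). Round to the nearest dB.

87 dB

Dividing by I₀ shifts the exponent by 12: I/I₀ = 4.81×10^8.
L = 10·(0.6821 + 8) = 86.82 dB.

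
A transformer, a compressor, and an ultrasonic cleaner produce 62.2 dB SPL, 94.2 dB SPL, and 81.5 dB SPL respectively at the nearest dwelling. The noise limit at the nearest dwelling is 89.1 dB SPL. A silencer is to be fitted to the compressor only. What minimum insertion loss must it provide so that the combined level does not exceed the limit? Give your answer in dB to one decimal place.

Fixed contribution from the other sources: Σ 10^(L/10) = 10^(62.2/10) + 10^(81.5/10) = 1.429e+08 (81.55 dB SPL).
To meet 89.1 dB SPL overall, the treated compressor may contribute at most 10^(89.1/10) − 1.429e+08 = 6.699e+08, i.e. 88.26 dB SPL.
Required insertion loss = 94.2 − 88.26 = 5.94 dB.

5.9 dB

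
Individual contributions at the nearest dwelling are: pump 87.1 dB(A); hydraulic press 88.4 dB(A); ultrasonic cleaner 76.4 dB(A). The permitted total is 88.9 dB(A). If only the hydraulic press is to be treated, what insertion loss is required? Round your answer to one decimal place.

Everything except the hydraulic press sums to 10^(87.1/10) + 10^(76.4/10) = 5.565e+08 in linear terms, 87.45 dB(A).
To meet 88.9 dB(A) overall, the treated hydraulic press may contribute at most 10^(88.9/10) − 5.565e+08 = 2.197e+08, i.e. 83.42 dB(A).
Required insertion loss = 88.4 − 83.42 = 4.98 dB.

5.0 dB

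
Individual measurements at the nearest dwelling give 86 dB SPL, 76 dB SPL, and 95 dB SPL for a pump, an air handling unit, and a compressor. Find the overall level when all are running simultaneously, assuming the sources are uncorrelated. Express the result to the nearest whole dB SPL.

For uncorrelated sources the intensities add, so convert each level to linear form, sum, and take 10·log₁₀ of the total.
Σ 10^(L/10) = 10^(86/10) + 10^(76/10) + 10^(95/10) = 3.600e+09.
L_total = 10·log₁₀(3.600e+09) = 95.56 dB SPL.

96 dB SPL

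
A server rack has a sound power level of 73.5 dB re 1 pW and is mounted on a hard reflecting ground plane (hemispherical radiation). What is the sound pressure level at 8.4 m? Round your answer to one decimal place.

The power spreads over a hemisphere of area 2π·r², so L_p = L_w − 10·log₁₀(2π·r²).
2π·r² = 443.3 m², 10·log₁₀ of that is 26.467 dB.
L_p = 73.5 − 26.467 = 47.03 dB.

47.0 dB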